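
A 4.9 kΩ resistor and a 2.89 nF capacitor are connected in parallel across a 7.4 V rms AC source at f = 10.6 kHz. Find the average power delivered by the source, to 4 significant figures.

11.18 mW

ω = 2πf = 66600 rad/s
X_C = 1/(ωC) = 5195 Ω
Parallel: admittances add. Y = 1/R + jωC
Y = (0.0002041 + j0.0001925) S
|Y| = 0.0002805 S → |Z| = 1/|Y| = 3565 Ω, ∠Z = −∠Y = -43.32°
I = V/|Z| = 2.076 mA
P = VI cos φ = 7.4 × 0.002076 × cos(-43.32°) = 11.18 mW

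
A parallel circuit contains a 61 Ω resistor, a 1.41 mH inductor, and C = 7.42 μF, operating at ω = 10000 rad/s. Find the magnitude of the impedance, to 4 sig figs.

X_L = ωL = 14.10 Ω
X_C = 1/(ωC) = 13.48 Ω
Parallel: admittances add. Y = 1/R + 1/(jωL) + jωC
Y = (0.01639 + j0.003278) S
|Y| = 0.01672 S → |Z| = 1/|Y| = 59.82 Ω, ∠Z = −∠Y = -11.31°

59.82 Ω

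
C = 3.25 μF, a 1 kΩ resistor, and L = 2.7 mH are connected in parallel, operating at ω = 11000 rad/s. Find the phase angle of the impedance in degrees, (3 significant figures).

X_L = ωL = 29.7 Ω
X_C = 1/(ωC) = 28.0 Ω
Parallel: admittances add. Y = 1/R + 1/(jωL) + jωC
Y = (0.00100 + j0.00208) S
|Y| = 0.00231 S → |Z| = 1/|Y| = 433 Ω, ∠Z = −∠Y = -64.3°

-64.3°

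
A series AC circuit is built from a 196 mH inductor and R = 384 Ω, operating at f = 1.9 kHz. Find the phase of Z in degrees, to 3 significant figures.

ω = 2πf = 11940 rad/s
X_L = ωL = 2340 Ω
Z = 384 + j2340 Ω
|Z| = √(384² + 2340²) = 2370 Ω
∠Z = arctan(2340/384) = 80.7°

80.7°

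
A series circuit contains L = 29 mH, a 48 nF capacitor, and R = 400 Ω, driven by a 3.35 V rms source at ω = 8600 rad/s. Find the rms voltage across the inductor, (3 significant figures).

X_L = ωL = 249 Ω
X_C = 1/(ωC) = 2420 Ω
Net reactance X = X_L − X_C = -2170 Ω
Z = 400 − j2170 Ω
|Z| = √(400² + 2170²) = 2210 Ω
I = V/|Z| = 1.52 mA
V_L = I·|Z_L| = 0.00152 × 249 = 0.378 V

0.378 V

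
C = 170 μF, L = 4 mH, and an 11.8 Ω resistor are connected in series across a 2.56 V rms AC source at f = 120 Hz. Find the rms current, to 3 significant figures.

ω = 2πf = 754.0 rad/s
X_L = ωL = 3.02 Ω
X_C = 1/(ωC) = 7.80 Ω
Net reactance X = X_L − X_C = -4.79 Ω
Z = 11.8 − j4.79 Ω
|Z| = √(11.8² + 4.79²) = 12.7 Ω
I = V/|Z| = 2.56/12.7 = 201 mA

201 mA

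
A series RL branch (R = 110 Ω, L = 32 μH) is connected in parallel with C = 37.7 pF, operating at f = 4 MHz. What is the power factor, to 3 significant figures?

0.522

ω = 2πf = 2.513e+07 rad/s
X_L = ωL = 804 Ω
X_C = 1/(ωC) = 1060 Ω
Branch 1 (R+jX_L): Z₁ = 110 + j804 Ω, |Z₁| = 812 Ω
Branch 2 (−jX_C): Z₂ = −j1060 Ω
Parallel: Z = Z₁Z₂/(Z₁+Z₂), |Z| = 3120 Ω, ∠Z = 58.6°
cos φ = cos(58.6°) = 0.522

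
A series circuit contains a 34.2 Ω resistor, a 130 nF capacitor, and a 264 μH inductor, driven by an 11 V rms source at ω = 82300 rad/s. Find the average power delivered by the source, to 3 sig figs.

X_L = ωL = 21.7 Ω
X_C = 1/(ωC) = 93.5 Ω
Net reactance X = X_L − X_C = -71.7 Ω
Z = 34.2 − j71.7 Ω
|Z| = √(34.2² + 71.7²) = 79.5 Ω
∠Z = arctan(-71.7/34.2) = -64.5°
I = V/|Z| = 138 mA
P = VI cos φ = 11 × 0.138 × cos(-64.5°) = 655 mW

655 mW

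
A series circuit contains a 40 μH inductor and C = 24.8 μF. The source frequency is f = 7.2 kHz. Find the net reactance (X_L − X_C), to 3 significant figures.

0.918 Ω

ω = 2πf = 45240 rad/s
X_L = ωL = 1.81 Ω
X_C = 1/(ωC) = 0.891 Ω
X = 1.81 − 0.891 = 0.918 Ω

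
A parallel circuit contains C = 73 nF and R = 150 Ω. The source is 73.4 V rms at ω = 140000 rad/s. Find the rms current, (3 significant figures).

X_C = 1/(ωC) = 97.8 Ω
Parallel: admittances add. Y = 1/R + jωC
Y = (0.00667 + j0.0102) S
|Y| = 0.0122 S → |Z| = 1/|Y| = 82.0 Ω, ∠Z = −∠Y = -56.9°
I = V/|Z| = 73.4/82.0 = 896 mA

896 mA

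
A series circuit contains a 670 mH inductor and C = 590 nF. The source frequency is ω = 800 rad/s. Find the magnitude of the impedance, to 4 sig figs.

X_L = ωL = 536.0 Ω
X_C = 1/(ωC) = 2119 Ω
Net reactance X = X_L − X_C = -1583 Ω
Z = − j1583 Ω
|Z| = √(0² + 1583²) = 1583 Ω

1583 Ω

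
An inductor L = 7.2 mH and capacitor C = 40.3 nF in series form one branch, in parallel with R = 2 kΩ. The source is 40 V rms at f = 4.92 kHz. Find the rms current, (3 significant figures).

ω = 2πf = 30910 rad/s
X_L = ωL = 223 Ω
X_C = 1/(ωC) = 803 Ω
Branch 1: Z₁ = R = 2000 Ω
Branch 2 (series LC): Z₂ = j(X_L − X_C) = −j580 Ω
Parallel: Z = Z₁Z₂/(Z₁+Z₂), |Z| = 557 Ω, ∠Z = -73.8°
I = V/|Z| = 40/557 = 71.8 mA

71.8 mA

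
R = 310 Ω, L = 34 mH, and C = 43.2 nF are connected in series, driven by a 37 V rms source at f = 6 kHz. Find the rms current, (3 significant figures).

ω = 2πf = 37700 rad/s
X_L = ωL = 1280 Ω
X_C = 1/(ωC) = 614 Ω
Net reactance X = X_L − X_C = 668 Ω
Z = 310 + j668 Ω
|Z| = √(310² + 668²) = 736 Ω
I = V/|Z| = 37/736 = 50.3 mA

50.3 mA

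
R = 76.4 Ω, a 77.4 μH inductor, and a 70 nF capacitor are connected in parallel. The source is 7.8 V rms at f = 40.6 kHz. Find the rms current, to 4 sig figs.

275.4 mA

ω = 2πf = 255100 rad/s
X_L = ωL = 19.74 Ω
X_C = 1/(ωC) = 56.00 Ω
Parallel: admittances add. Y = 1/R + 1/(jωL) + jωC
Y = (0.01309 − j0.03279) S
|Y| = 0.03531 S → |Z| = 1/|Y| = 28.32 Ω, ∠Z = −∠Y = 68.24°
I = V/|Z| = 7.8/28.32 = 275.4 mA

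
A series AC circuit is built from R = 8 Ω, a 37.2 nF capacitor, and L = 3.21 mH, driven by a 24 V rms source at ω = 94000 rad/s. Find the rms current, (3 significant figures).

1.36 A

X_L = ωL = 302 Ω
X_C = 1/(ωC) = 286 Ω
Net reactance X = X_L − X_C = 15.8 Ω
Z = 8.00 + j15.8 Ω
|Z| = √(8.00² + 15.8²) = 17.7 Ω
I = V/|Z| = 24/17.7 = 1.36 A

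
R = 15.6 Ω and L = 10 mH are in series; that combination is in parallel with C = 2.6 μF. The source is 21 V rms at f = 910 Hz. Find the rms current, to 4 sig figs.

97.86 mA

ω = 2πf = 5718 rad/s
X_L = ωL = 57.18 Ω
X_C = 1/(ωC) = 67.27 Ω
Branch 1 (R+jX_L): Z₁ = 15.60 + j57.18 Ω, |Z₁| = 59.27 Ω
Branch 2 (−jX_C): Z₂ = −j67.27 Ω
Parallel: Z = Z₁Z₂/(Z₁+Z₂), |Z| = 214.6 Ω, ∠Z = 17.63°
I = V/|Z| = 21/214.6 = 97.86 mA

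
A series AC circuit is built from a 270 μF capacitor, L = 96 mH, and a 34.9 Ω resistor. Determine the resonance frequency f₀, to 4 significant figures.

31.26 Hz

ω₀ = 1/√(LC) = 1/√(0.096 × 0.00027) = 196.4 rad/s
f₀ = ω₀/(2π) = 31.26 Hz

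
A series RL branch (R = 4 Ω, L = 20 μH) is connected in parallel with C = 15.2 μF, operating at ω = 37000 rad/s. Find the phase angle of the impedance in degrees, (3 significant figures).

-65.0°

X_L = ωL = 0.740 Ω
X_C = 1/(ωC) = 1.78 Ω
Branch 1 (R+jX_L): Z₁ = 4.00 + j0.740 Ω, |Z₁| = 4.07 Ω
Branch 2 (−jX_C): Z₂ = −j1.78 Ω
Parallel: Z = Z₁Z₂/(Z₁+Z₂), |Z| = 1.75 Ω, ∠Z = -65.0°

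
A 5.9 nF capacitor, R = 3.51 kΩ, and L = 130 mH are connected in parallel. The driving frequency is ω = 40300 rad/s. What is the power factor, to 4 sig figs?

0.9867

X_L = ωL = 5239 Ω
X_C = 1/(ωC) = 4206 Ω
Parallel: admittances add. Y = 1/R + 1/(jωL) + jωC
Y = (0.0002849 + j4.689e-05) S
|Y| = 0.0002887 S → |Z| = 1/|Y| = 3463 Ω, ∠Z = −∠Y = -9.347°
cos φ = cos(-9.347°) = 0.9867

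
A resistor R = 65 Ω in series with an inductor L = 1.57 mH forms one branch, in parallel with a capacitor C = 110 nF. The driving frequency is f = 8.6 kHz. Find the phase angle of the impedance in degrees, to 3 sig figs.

14.6°

ω = 2πf = 54040 rad/s
X_L = ωL = 84.8 Ω
X_C = 1/(ωC) = 168 Ω
Branch 1 (R+jX_L): Z₁ = 65.0 + j84.8 Ω, |Z₁| = 107 Ω
Branch 2 (−jX_C): Z₂ = −j168 Ω
Parallel: Z = Z₁Z₂/(Z₁+Z₂), |Z| = 170 Ω, ∠Z = 14.6°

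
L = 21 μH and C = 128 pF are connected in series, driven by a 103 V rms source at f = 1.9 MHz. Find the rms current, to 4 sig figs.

255.1 mA

ω = 2πf = 1.194e+07 rad/s
X_L = ωL = 250.7 Ω
X_C = 1/(ωC) = 654.4 Ω
Net reactance X = X_L − X_C = -403.7 Ω
Z = − j403.7 Ω
|Z| = √(0² + 403.7²) = 403.7 Ω
I = V/|Z| = 103/403.7 = 255.1 mA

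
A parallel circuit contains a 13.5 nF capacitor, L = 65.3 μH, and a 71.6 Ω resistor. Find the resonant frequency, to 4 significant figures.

169.5 kHz

ω₀ = 1/√(LC) = 1/√(6.53e-05 × 1.35e-08) = 1.065e+06 rad/s
f₀ = ω₀/(2π) = 169.5 kHz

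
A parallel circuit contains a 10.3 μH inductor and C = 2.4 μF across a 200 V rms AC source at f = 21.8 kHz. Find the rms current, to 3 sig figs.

76.0 A

ω = 2πf = 137000 rad/s
X_L = ωL = 1.41 Ω
X_C = 1/(ωC) = 3.04 Ω
Parallel: admittances add. Y = 1/(jωL) + jωC
Y = (0 − j0.380) S
|Y| = 0.380 S → |Z| = 1/|Y| = 2.63 Ω, ∠Z = −∠Y = 90.0°
I = V/|Z| = 200/2.63 = 76.0 A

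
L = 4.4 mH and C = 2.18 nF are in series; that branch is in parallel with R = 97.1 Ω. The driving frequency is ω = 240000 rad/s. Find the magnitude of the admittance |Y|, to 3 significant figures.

10.4 mS

X_L = ωL = 1060 Ω
X_C = 1/(ωC) = 1910 Ω
Branch 1: Z₁ = R = 97.1 Ω
Branch 2 (series LC): Z₂ = j(X_L − X_C) = −j855 Ω
Parallel: Z = Z₁Z₂/(Z₁+Z₂), |Z| = 96.5 Ω, ∠Z = -6.48°
|Y| = 1/|Z| = 10.4 mS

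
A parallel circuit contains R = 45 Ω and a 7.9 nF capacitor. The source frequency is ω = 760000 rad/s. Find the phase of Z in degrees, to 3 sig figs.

-15.1°

X_C = 1/(ωC) = 167 Ω
Parallel: admittances add. Y = 1/R + jωC
Y = (0.0222 + j0.00600) S
|Y| = 0.0230 S → |Z| = 1/|Y| = 43.4 Ω, ∠Z = −∠Y = -15.1°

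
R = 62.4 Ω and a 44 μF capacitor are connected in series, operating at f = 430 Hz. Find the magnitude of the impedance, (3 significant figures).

ω = 2πf = 2702 rad/s
X_C = 1/(ωC) = 8.41 Ω
Z = 62.4 − j8.41 Ω
|Z| = √(62.4² + 8.41²) = 63.0 Ω

63.0 Ω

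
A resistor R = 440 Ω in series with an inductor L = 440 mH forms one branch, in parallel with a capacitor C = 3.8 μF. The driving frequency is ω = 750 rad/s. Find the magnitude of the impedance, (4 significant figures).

X_L = ωL = 330.0 Ω
X_C = 1/(ωC) = 350.9 Ω
Branch 1 (R+jX_L): Z₁ = 440.0 + j330.0 Ω, |Z₁| = 550.0 Ω
Branch 2 (−jX_C): Z₂ = −j350.9 Ω
Parallel: Z = Z₁Z₂/(Z₁+Z₂), |Z| = 438.1 Ω, ∠Z = -50.41°

438.1 Ω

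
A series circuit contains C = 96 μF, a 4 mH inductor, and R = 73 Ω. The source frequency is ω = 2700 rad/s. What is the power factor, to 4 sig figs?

X_L = ωL = 10.80 Ω
X_C = 1/(ωC) = 3.858 Ω
Net reactance X = X_L − X_C = 6.942 Ω
Z = 73.00 + j6.942 Ω
|Z| = √(73.00² + 6.942²) = 73.33 Ω
∠Z = arctan(6.942/73.00) = 5.432°
cos φ = cos(5.432°) = 0.9955

0.9955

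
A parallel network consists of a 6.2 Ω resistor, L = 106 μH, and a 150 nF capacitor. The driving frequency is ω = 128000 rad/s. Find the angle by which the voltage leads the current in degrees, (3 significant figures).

X_L = ωL = 13.6 Ω
X_C = 1/(ωC) = 52.1 Ω
Parallel: admittances add. Y = 1/R + 1/(jωL) + jωC
Y = (0.161 − j0.0545) S
|Y| = 0.170 S → |Z| = 1/|Y| = 5.87 Ω, ∠Z = −∠Y = 18.7°

18.7°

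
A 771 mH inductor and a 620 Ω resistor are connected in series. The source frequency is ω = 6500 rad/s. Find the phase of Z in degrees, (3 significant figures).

X_L = ωL = 5010 Ω
Z = 620 + j5010 Ω
|Z| = √(620² + 5010²) = 5050 Ω
∠Z = arctan(5010/620) = 82.9°

82.9°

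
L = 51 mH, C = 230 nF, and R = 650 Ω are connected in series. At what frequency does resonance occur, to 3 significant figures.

1.47 kHz

ω₀ = 1/√(LC) = 1/√(0.051 × 2.3e-07) = 9233 rad/s
f₀ = ω₀/(2π) = 1.47 kHz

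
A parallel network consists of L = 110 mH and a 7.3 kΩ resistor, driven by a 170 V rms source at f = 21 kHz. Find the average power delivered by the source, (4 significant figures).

ω = 2πf = 131900 rad/s
X_L = ωL = 14510 Ω
Parallel: admittances add. Y = 1/R + 1/(jωL)
Y = (0.0001370 − j6.89e-05) S
|Y| = 0.0001533 S → |Z| = 1/|Y| = 6522 Ω, ∠Z = −∠Y = 26.70°
I = V/|Z| = 26.07 mA
P = VI cos φ = 170 × 0.02607 × cos(26.70°) = 3.959 W

3.959 W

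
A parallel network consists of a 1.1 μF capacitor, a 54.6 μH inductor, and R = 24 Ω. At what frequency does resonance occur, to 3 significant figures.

20.5 kHz

ω₀ = 1/√(LC) = 1/√(5.46e-05 × 1.1e-06) = 129000 rad/s
f₀ = ω₀/(2π) = 20.5 kHz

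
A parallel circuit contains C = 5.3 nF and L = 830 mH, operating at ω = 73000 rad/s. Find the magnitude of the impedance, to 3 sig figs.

2700 Ω

X_L = ωL = 60600 Ω
X_C = 1/(ωC) = 2580 Ω
Parallel: admittances add. Y = 1/(jωL) + jωC
Y = (0 + j0.000370) S
|Y| = 0.000370 S → |Z| = 1/|Y| = 2700 Ω, ∠Z = −∠Y = -90.0°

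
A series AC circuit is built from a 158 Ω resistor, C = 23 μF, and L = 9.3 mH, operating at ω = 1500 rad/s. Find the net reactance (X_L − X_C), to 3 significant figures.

-15.0 Ω

X_L = ωL = 13.9 Ω
X_C = 1/(ωC) = 29.0 Ω
X = 13.9 − 29.0 = -15.0 Ω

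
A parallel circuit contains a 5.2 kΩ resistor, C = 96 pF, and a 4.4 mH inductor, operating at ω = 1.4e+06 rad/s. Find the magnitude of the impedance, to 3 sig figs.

5150 Ω

X_L = ωL = 6160 Ω
X_C = 1/(ωC) = 7440 Ω
Parallel: admittances add. Y = 1/R + 1/(jωL) + jωC
Y = (0.000192 − j2.79e-05) S
|Y| = 0.000194 S → |Z| = 1/|Y| = 5150 Ω, ∠Z = −∠Y = 8.27°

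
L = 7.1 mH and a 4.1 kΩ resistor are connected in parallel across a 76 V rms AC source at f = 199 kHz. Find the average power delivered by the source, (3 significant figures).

ω = 2πf = 1.25e+06 rad/s
X_L = ωL = 8880 Ω
Parallel: admittances add. Y = 1/R + 1/(jωL)
Y = (0.000244 − j0.000113) S
|Y| = 0.000269 S → |Z| = 1/|Y| = 3720 Ω, ∠Z = −∠Y = 24.8°
I = V/|Z| = 20.4 mA
P = VI cos φ = 76 × 0.0204 × cos(24.8°) = 1.41 W

1.41 W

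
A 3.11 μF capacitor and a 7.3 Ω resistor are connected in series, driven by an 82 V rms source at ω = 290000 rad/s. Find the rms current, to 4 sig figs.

11.11 A

X_C = 1/(ωC) = 1.109 Ω
Z = 7.300 − j1.109 Ω
|Z| = √(7.300² + 1.109²) = 7.384 Ω
I = V/|Z| = 82/7.384 = 11.11 A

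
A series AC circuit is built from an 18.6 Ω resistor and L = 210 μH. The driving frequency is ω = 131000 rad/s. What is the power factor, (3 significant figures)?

0.560

X_L = ωL = 27.5 Ω
Z = 18.6 + j27.5 Ω
|Z| = √(18.6² + 27.5²) = 33.2 Ω
∠Z = arctan(27.5/18.6) = 55.9°
cos φ = cos(55.9°) = 0.560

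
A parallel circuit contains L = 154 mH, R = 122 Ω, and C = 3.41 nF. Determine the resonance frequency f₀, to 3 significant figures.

ω₀ = 1/√(LC) = 1/√(0.154 × 3.41e-09) = 43640 rad/s
f₀ = ω₀/(2π) = 6.95 kHz

6.95 kHz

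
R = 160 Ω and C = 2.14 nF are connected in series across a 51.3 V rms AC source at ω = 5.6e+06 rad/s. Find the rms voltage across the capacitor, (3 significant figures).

23.7 V

X_C = 1/(ωC) = 83.4 Ω
Z = 160 − j83.4 Ω
|Z| = √(160² + 83.4²) = 180 Ω
I = V/|Z| = 284 mA
V_C = I·|Z_C| = 0.284 × 83.4 = 23.7 V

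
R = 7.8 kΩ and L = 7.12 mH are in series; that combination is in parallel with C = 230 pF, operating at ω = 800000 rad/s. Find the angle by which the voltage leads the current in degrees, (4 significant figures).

-55.78°

X_L = ωL = 5696 Ω
X_C = 1/(ωC) = 5435 Ω
Branch 1 (R+jX_L): Z₁ = 7800 + j5696 Ω, |Z₁| = 9658 Ω
Branch 2 (−jX_C): Z₂ = −j5435 Ω
Parallel: Z = Z₁Z₂/(Z₁+Z₂), |Z| = 6726 Ω, ∠Z = -55.78°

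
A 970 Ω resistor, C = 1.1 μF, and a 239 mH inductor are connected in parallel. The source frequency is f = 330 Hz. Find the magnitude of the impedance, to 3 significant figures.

940 Ω

ω = 2πf = 2073 rad/s
X_L = ωL = 496 Ω
X_C = 1/(ωC) = 438 Ω
Parallel: admittances add. Y = 1/R + 1/(jωL) + jωC
Y = (0.00103 + j0.000263) S
|Y| = 0.00106 S → |Z| = 1/|Y| = 940 Ω, ∠Z = −∠Y = -14.3°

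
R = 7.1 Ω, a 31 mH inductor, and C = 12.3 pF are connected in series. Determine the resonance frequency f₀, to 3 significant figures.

ω₀ = 1/√(LC) = 1/√(0.031 × 1.23e-11) = 1.619e+06 rad/s
f₀ = ω₀/(2π) = 258 kHz

258 kHz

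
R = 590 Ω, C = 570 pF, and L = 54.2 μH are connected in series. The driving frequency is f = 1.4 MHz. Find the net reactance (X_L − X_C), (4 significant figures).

277.3 Ω

ω = 2πf = 8.796e+06 rad/s
X_L = ωL = 476.8 Ω
X_C = 1/(ωC) = 199.4 Ω
X = 476.8 − 199.4 = 277.3 Ω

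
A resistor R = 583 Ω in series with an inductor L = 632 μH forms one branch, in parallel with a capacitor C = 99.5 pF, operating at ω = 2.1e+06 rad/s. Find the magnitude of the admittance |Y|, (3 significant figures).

X_L = ωL = 1330 Ω
X_C = 1/(ωC) = 4790 Ω
Branch 1 (R+jX_L): Z₁ = 583 + j1330 Ω, |Z₁| = 1450 Ω
Branch 2 (−jX_C): Z₂ = −j4790 Ω
Parallel: Z = Z₁Z₂/(Z₁+Z₂), |Z| = 1980 Ω, ∠Z = 56.7°
|Y| = 1/|Z| = 506 μS

506 μS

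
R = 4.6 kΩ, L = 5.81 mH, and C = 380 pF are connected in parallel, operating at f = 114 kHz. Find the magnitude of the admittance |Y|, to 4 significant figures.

219.7 μS

ω = 2πf = 716300 rad/s
X_L = ωL = 4162 Ω
X_C = 1/(ωC) = 3674 Ω
Parallel: admittances add. Y = 1/R + 1/(jωL) + jωC
Y = (0.0002174 + j3.19e-05) S
|Y| = 0.0002197 S → |Z| = 1/|Y| = 4551 Ω, ∠Z = −∠Y = -8.347°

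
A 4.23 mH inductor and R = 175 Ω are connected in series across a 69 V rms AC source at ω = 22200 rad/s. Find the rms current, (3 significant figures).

347 mA

X_L = ωL = 93.9 Ω
Z = 175 + j93.9 Ω
|Z| = √(175² + 93.9²) = 199 Ω
I = V/|Z| = 69/199 = 347 mA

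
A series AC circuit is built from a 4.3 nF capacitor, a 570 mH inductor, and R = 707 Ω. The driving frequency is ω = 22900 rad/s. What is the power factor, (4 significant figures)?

0.2370

X_L = ωL = 13050 Ω
X_C = 1/(ωC) = 10160 Ω
Net reactance X = X_L − X_C = 2898 Ω
Z = 707.0 + j2898 Ω
|Z| = √(707.0² + 2898²) = 2983 Ω
∠Z = arctan(2898/707.0) = 76.29°
cos φ = cos(76.29°) = 0.2370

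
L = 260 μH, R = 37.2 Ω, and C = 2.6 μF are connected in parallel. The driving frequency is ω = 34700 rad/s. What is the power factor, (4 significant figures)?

0.7935

X_L = ωL = 9.022 Ω
X_C = 1/(ωC) = 11.08 Ω
Parallel: admittances add. Y = 1/R + 1/(jωL) + jωC
Y = (0.02688 − j0.02062) S
|Y| = 0.03388 S → |Z| = 1/|Y| = 29.52 Ω, ∠Z = −∠Y = 37.49°
cos φ = cos(37.49°) = 0.7935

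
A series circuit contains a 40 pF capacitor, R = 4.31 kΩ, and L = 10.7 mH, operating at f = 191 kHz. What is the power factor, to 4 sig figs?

0.4747

ω = 2πf = 1.2e+06 rad/s
X_L = ωL = 12840 Ω
X_C = 1/(ωC) = 20830 Ω
Net reactance X = X_L − X_C = -7991 Ω
Z = 4310 − j7991 Ω
|Z| = √(4310² + 7991²) = 9079 Ω
∠Z = arctan(-7991/4310) = -61.66°
cos φ = cos(-61.66°) = 0.4747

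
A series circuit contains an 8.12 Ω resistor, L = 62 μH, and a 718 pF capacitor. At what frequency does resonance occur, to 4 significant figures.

754.3 kHz

ω₀ = 1/√(LC) = 1/√(6.2e-05 × 7.18e-10) = 4.74e+06 rad/s
f₀ = ω₀/(2π) = 754.3 kHz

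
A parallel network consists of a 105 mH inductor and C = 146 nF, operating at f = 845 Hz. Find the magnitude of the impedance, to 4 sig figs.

981.7 Ω

ω = 2πf = 5309 rad/s
X_L = ωL = 557.5 Ω
X_C = 1/(ωC) = 1290 Ω
Parallel: admittances add. Y = 1/(jωL) + jωC
Y = (0 − j0.001019) S
|Y| = 0.001019 S → |Z| = 1/|Y| = 981.7 Ω, ∠Z = −∠Y = 90.00°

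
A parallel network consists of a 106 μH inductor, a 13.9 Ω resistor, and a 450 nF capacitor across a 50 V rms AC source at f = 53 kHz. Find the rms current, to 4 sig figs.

7.061 A

ω = 2πf = 333000 rad/s
X_L = ωL = 35.30 Ω
X_C = 1/(ωC) = 6.673 Ω
Parallel: admittances add. Y = 1/R + 1/(jωL) + jωC
Y = (0.07194 + j0.1215) S
|Y| = 0.1412 S → |Z| = 1/|Y| = 7.081 Ω, ∠Z = −∠Y = -59.37°
I = V/|Z| = 50/7.081 = 7.061 A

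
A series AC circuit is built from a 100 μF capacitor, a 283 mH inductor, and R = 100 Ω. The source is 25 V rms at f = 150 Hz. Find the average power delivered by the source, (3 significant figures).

ω = 2πf = 942.5 rad/s
X_L = ωL = 267 Ω
X_C = 1/(ωC) = 10.6 Ω
Net reactance X = X_L − X_C = 256 Ω
Z = 100 + j256 Ω
|Z| = √(100² + 256²) = 275 Ω
∠Z = arctan(256/100) = 68.7°
I = V/|Z| = 90.9 mA
P = VI cos φ = 25 × 0.0909 × cos(68.7°) = 827 mW

827 mW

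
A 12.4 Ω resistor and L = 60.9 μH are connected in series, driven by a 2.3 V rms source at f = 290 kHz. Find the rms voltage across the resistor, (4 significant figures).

ω = 2πf = 1.822e+06 rad/s
X_L = ωL = 111.0 Ω
Z = 12.40 + j111.0 Ω
|Z| = √(12.40² + 111.0²) = 111.7 Ω
I = V/|Z| = 20.60 mA
V_R = I·|Z_R| = 0.02060 × 12.40 = 0.2554 V

0.2554 V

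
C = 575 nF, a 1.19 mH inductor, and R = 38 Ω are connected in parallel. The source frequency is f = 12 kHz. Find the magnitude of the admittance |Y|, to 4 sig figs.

41.59 mS

ω = 2πf = 75400 rad/s
X_L = ωL = 89.72 Ω
X_C = 1/(ωC) = 23.07 Ω
Parallel: admittances add. Y = 1/R + 1/(jωL) + jωC
Y = (0.02632 + j0.03221) S
|Y| = 0.04159 S → |Z| = 1/|Y| = 24.04 Ω, ∠Z = −∠Y = -50.75°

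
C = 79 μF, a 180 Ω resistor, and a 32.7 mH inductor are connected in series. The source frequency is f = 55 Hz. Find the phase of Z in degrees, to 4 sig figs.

ω = 2πf = 345.6 rad/s
X_L = ωL = 11.30 Ω
X_C = 1/(ωC) = 36.63 Ω
Net reactance X = X_L − X_C = -25.33 Ω
Z = 180.0 − j25.33 Ω
|Z| = √(180.0² + 25.33²) = 181.8 Ω
∠Z = arctan(-25.33/180.0) = -8.010°

-8.010°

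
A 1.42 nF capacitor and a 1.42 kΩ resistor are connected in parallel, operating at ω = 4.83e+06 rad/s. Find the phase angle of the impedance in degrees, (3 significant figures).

-84.1°

X_C = 1/(ωC) = 146 Ω
Parallel: admittances add. Y = 1/R + jωC
Y = (0.000704 + j0.00686) S
|Y| = 0.00689 S → |Z| = 1/|Y| = 145 Ω, ∠Z = −∠Y = -84.1°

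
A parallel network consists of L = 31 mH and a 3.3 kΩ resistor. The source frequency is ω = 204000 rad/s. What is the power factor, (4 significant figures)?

X_L = ωL = 6324 Ω
Parallel: admittances add. Y = 1/R + 1/(jωL)
Y = (0.0003030 − j0.0001581) S
|Y| = 0.0003418 S → |Z| = 1/|Y| = 2926 Ω, ∠Z = −∠Y = 27.56°
cos φ = cos(27.56°) = 0.8866

0.8866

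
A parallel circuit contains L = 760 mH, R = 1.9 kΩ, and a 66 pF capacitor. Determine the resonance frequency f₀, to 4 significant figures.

22.47 kHz

ω₀ = 1/√(LC) = 1/√(0.76 × 6.6e-11) = 141200 rad/s
f₀ = ω₀/(2π) = 22.47 kHz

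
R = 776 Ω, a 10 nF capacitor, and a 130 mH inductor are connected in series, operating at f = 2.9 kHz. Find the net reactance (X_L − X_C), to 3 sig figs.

ω = 2πf = 18220 rad/s
X_L = ωL = 2370 Ω
X_C = 1/(ωC) = 5490 Ω
X = 2370 − 5490 = -3120 Ω

-3120 Ω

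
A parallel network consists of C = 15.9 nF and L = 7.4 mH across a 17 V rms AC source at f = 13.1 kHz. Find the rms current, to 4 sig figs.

5.662 mA

ω = 2πf = 82310 rad/s
X_L = ωL = 609.1 Ω
X_C = 1/(ωC) = 764.1 Ω
Parallel: admittances add. Y = 1/(jωL) + jωC
Y = (0 − j0.0003331) S
|Y| = 0.0003331 S → |Z| = 1/|Y| = 3002 Ω, ∠Z = −∠Y = 90.00°
I = V/|Z| = 17/3002 = 5.662 mA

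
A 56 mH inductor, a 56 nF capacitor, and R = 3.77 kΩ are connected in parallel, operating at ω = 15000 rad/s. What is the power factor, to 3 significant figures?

X_L = ωL = 840 Ω
X_C = 1/(ωC) = 1190 Ω
Parallel: admittances add. Y = 1/R + 1/(jωL) + jωC
Y = (0.000265 − j0.000350) S
|Y| = 0.000440 S → |Z| = 1/|Y| = 2280 Ω, ∠Z = −∠Y = 52.9°
cos φ = cos(52.9°) = 0.603

0.603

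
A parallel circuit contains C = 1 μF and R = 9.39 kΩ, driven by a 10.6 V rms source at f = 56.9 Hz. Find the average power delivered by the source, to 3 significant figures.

ω = 2πf = 357.5 rad/s
X_C = 1/(ωC) = 2800 Ω
Parallel: admittances add. Y = 1/R + jωC
Y = (0.000106 + j0.000358) S
|Y| = 0.000373 S → |Z| = 1/|Y| = 2680 Ω, ∠Z = −∠Y = -73.4°
I = V/|Z| = 3.95 mA
P = VI cos φ = 10.6 × 0.00395 × cos(-73.4°) = 12.0 mW

12.0 mW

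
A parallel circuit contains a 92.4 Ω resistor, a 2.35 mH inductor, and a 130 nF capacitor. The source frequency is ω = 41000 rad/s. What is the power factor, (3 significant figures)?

0.906

X_L = ωL = 96.4 Ω
X_C = 1/(ωC) = 188 Ω
Parallel: admittances add. Y = 1/R + 1/(jωL) + jωC
Y = (0.0108 − j0.00505) S
|Y| = 0.0119 S → |Z| = 1/|Y| = 83.7 Ω, ∠Z = −∠Y = 25.0°
cos φ = cos(25.0°) = 0.906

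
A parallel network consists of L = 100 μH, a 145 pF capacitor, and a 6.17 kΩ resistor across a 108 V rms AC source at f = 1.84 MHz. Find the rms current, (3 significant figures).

89.4 mA

ω = 2πf = 1.156e+07 rad/s
X_L = ωL = 1160 Ω
X_C = 1/(ωC) = 597 Ω
Parallel: admittances add. Y = 1/R + 1/(jωL) + jωC
Y = (0.000162 + j0.000811) S
|Y| = 0.000827 S → |Z| = 1/|Y| = 1210 Ω, ∠Z = −∠Y = -78.7°
I = V/|Z| = 108/1210 = 89.4 mA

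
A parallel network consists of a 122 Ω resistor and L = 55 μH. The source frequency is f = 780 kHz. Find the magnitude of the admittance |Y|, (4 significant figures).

ω = 2πf = 4.901e+06 rad/s
X_L = ωL = 269.5 Ω
Parallel: admittances add. Y = 1/R + 1/(jωL)
Y = (0.008197 − j0.003710) S
|Y| = 0.008997 S → |Z| = 1/|Y| = 111.1 Ω, ∠Z = −∠Y = 24.35°

8.997 mS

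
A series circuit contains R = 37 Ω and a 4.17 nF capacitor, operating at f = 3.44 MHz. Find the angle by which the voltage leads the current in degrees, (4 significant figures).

ω = 2πf = 2.161e+07 rad/s
X_C = 1/(ωC) = 11.09 Ω
Z = 37.00 − j11.09 Ω
|Z| = √(37.00² + 11.09²) = 38.63 Ω
∠Z = arctan(-11.09/37.00) = -16.69°

-16.69°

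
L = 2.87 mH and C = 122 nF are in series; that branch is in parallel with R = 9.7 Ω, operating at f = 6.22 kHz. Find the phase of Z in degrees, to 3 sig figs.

ω = 2πf = 39080 rad/s
X_L = ωL = 112 Ω
X_C = 1/(ωC) = 210 Ω
Branch 1: Z₁ = R = 9.70 Ω
Branch 2 (series LC): Z₂ = j(X_L − X_C) = −j97.6 Ω
Parallel: Z = Z₁Z₂/(Z₁+Z₂), |Z| = 9.65 Ω, ∠Z = -5.68°

-5.68°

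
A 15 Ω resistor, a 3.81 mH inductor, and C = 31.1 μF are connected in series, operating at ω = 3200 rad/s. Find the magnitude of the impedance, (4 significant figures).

15.15 Ω

X_L = ωL = 12.19 Ω
X_C = 1/(ωC) = 10.05 Ω
Net reactance X = X_L − X_C = 2.144 Ω
Z = 15.00 + j2.144 Ω
|Z| = √(15.00² + 2.144²) = 15.15 Ω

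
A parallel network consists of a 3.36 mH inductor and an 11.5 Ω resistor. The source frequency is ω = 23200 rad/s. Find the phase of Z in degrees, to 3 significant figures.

X_L = ωL = 78.0 Ω
Parallel: admittances add. Y = 1/R + 1/(jωL)
Y = (0.0870 − j0.0128) S
|Y| = 0.0879 S → |Z| = 1/|Y| = 11.4 Ω, ∠Z = −∠Y = 8.39°

8.39°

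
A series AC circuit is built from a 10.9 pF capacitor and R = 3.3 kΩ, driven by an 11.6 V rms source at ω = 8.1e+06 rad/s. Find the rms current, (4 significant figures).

X_C = 1/(ωC) = 11330 Ω
Z = 3300 − j11330 Ω
|Z| = √(3300² + 11330²) = 11800 Ω
I = V/|Z| = 11.6/11800 = 983.3 μA

983.3 μA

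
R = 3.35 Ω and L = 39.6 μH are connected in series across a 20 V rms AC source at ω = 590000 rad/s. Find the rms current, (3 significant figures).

847 mA

X_L = ωL = 23.4 Ω
Z = 3.35 + j23.4 Ω
|Z| = √(3.35² + 23.4²) = 23.6 Ω
I = V/|Z| = 20/23.6 = 847 mA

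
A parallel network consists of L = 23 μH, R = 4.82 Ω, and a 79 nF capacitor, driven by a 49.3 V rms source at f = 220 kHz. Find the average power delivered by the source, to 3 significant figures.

ω = 2πf = 1.382e+06 rad/s
X_L = ωL = 31.8 Ω
X_C = 1/(ωC) = 9.16 Ω
Parallel: admittances add. Y = 1/R + 1/(jωL) + jωC
Y = (0.207 + j0.0777) S
|Y| = 0.222 S → |Z| = 1/|Y| = 4.51 Ω, ∠Z = −∠Y = -20.5°
I = V/|Z| = 10.9 A
P = VI cos φ = 49.3 × 10.9 × cos(-20.5°) = 504 W

504 W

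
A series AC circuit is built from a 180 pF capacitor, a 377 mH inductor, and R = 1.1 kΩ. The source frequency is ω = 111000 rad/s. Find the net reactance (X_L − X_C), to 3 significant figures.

X_L = ωL = 41800 Ω
X_C = 1/(ωC) = 50100 Ω
X = 41800 − 50100 = -8200 Ω

-8200 Ω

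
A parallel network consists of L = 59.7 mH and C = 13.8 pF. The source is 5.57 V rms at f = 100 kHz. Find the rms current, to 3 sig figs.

ω = 2πf = 628300 rad/s
X_L = ωL = 37500 Ω
X_C = 1/(ωC) = 115000 Ω
Parallel: admittances add. Y = 1/(jωL) + jωC
Y = (0 − j1.8e-05) S
|Y| = 1.8e-05 S → |Z| = 1/|Y| = 55600 Ω, ∠Z = −∠Y = 90.0°
I = V/|Z| = 5.57/55600 = 100 μA

100 μA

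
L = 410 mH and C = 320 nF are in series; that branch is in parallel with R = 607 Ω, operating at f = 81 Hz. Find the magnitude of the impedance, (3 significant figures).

ω = 2πf = 508.9 rad/s
X_L = ωL = 209 Ω
X_C = 1/(ωC) = 6140 Ω
Branch 1: Z₁ = R = 607 Ω
Branch 2 (series LC): Z₂ = j(X_L − X_C) = −j5930 Ω
Parallel: Z = Z₁Z₂/(Z₁+Z₂), |Z| = 604 Ω, ∠Z = -5.84°

604 Ω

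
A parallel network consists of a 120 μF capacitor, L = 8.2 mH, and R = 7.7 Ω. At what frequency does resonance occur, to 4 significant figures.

160.4 Hz

ω₀ = 1/√(LC) = 1/√(0.0082 × 0.00012) = 1008 rad/s
f₀ = ω₀/(2π) = 160.4 Hz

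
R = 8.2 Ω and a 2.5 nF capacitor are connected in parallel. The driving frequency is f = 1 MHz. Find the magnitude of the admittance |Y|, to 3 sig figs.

ω = 2πf = 6.283e+06 rad/s
X_C = 1/(ωC) = 63.7 Ω
Parallel: admittances add. Y = 1/R + jωC
Y = (0.122 + j0.0157) S
|Y| = 0.123 S → |Z| = 1/|Y| = 8.13 Ω, ∠Z = −∠Y = -7.34°

123 mS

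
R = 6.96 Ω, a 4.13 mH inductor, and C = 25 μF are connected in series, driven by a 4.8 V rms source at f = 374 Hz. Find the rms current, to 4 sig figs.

475.3 mA

ω = 2πf = 2350 rad/s
X_L = ωL = 9.705 Ω
X_C = 1/(ωC) = 17.02 Ω
Net reactance X = X_L − X_C = -7.317 Ω
Z = 6.960 − j7.317 Ω
|Z| = √(6.960² + 7.317²) = 10.10 Ω
I = V/|Z| = 4.8/10.10 = 475.3 mA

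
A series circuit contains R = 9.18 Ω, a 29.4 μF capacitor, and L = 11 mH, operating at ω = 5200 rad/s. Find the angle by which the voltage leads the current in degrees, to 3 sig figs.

X_L = ωL = 57.2 Ω
X_C = 1/(ωC) = 6.54 Ω
Net reactance X = X_L − X_C = 50.7 Ω
Z = 9.18 + j50.7 Ω
|Z| = √(9.18² + 50.7²) = 51.5 Ω
∠Z = arctan(50.7/9.18) = 79.7°

79.7°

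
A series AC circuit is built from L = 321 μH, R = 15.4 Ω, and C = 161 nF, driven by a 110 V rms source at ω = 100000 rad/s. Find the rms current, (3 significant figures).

X_L = ωL = 32.1 Ω
X_C = 1/(ωC) = 62.1 Ω
Net reactance X = X_L − X_C = -30.0 Ω
Z = 15.4 − j30.0 Ω
|Z| = √(15.4² + 30.0²) = 33.7 Ω
I = V/|Z| = 110/33.7 = 3.26 A

3.26 A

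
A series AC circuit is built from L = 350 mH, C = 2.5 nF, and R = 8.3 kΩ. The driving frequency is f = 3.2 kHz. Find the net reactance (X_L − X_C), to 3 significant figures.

ω = 2πf = 20110 rad/s
X_L = ωL = 7040 Ω
X_C = 1/(ωC) = 19900 Ω
X = 7040 − 19900 = -12900 Ω

-12900 Ω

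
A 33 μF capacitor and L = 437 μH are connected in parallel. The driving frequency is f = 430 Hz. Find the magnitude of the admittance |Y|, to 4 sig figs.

757.8 mS

ω = 2πf = 2702 rad/s
X_L = ωL = 1.181 Ω
X_C = 1/(ωC) = 11.22 Ω
Parallel: admittances add. Y = 1/(jωL) + jωC
Y = (0 − j0.7578) S
|Y| = 0.7578 S → |Z| = 1/|Y| = 1.320 Ω, ∠Z = −∠Y = 90.00°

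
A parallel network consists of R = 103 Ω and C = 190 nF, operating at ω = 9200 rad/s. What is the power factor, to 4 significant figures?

X_C = 1/(ωC) = 572.1 Ω
Parallel: admittances add. Y = 1/R + jωC
Y = (0.009709 + j0.001748) S
|Y| = 0.009865 S → |Z| = 1/|Y| = 101.4 Ω, ∠Z = −∠Y = -10.21°
cos φ = cos(-10.21°) = 0.9842

0.9842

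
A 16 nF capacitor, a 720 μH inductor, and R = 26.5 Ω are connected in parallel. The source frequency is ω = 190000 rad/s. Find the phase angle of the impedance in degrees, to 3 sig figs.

6.46°

X_L = ωL = 137 Ω
X_C = 1/(ωC) = 329 Ω
Parallel: admittances add. Y = 1/R + 1/(jωL) + jωC
Y = (0.0377 − j0.00427) S
|Y| = 0.0380 S → |Z| = 1/|Y| = 26.3 Ω, ∠Z = −∠Y = 6.46°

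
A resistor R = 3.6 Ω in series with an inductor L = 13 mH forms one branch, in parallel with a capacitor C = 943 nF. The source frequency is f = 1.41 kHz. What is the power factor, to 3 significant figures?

0.646

ω = 2πf = 8859 rad/s
X_L = ωL = 115 Ω
X_C = 1/(ωC) = 120 Ω
Branch 1 (R+jX_L): Z₁ = 3.60 + j115 Ω, |Z₁| = 115 Ω
Branch 2 (−jX_C): Z₂ = −j120 Ω
Parallel: Z = Z₁Z₂/(Z₁+Z₂), |Z| = 2380 Ω, ∠Z = 49.7°
cos φ = cos(49.7°) = 0.646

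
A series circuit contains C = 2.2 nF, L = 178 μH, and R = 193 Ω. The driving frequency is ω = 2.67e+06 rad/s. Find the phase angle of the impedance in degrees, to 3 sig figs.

X_L = ωL = 475 Ω
X_C = 1/(ωC) = 170 Ω
Net reactance X = X_L − X_C = 305 Ω
Z = 193 + j305 Ω
|Z| = √(193² + 305²) = 361 Ω
∠Z = arctan(305/193) = 57.7°

57.7°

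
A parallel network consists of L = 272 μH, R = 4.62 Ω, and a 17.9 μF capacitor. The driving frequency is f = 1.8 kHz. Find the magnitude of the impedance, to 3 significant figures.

4.02 Ω

ω = 2πf = 11310 rad/s
X_L = ωL = 3.08 Ω
X_C = 1/(ωC) = 4.94 Ω
Parallel: admittances add. Y = 1/R + 1/(jωL) + jωC
Y = (0.216 − j0.123) S
|Y| = 0.249 S → |Z| = 1/|Y| = 4.02 Ω, ∠Z = −∠Y = 29.5°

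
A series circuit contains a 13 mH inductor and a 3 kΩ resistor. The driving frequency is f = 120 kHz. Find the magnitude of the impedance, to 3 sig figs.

10300 Ω

ω = 2πf = 754000 rad/s
X_L = ωL = 9800 Ω
Z = 3000 + j9800 Ω
|Z| = √(3000² + 9800²) = 10300 Ω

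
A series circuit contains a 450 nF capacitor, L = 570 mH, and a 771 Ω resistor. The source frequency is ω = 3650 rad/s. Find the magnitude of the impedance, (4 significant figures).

1661 Ω

X_L = ωL = 2080 Ω
X_C = 1/(ωC) = 608.8 Ω
Net reactance X = X_L − X_C = 1472 Ω
Z = 771.0 + j1472 Ω
|Z| = √(771.0² + 1472²) = 1661 Ω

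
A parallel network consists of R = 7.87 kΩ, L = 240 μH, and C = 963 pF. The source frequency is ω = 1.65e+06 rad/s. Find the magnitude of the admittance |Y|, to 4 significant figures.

X_L = ωL = 396.0 Ω
X_C = 1/(ωC) = 629.3 Ω
Parallel: admittances add. Y = 1/R + 1/(jωL) + jωC
Y = (0.0001271 − j0.0009363) S
|Y| = 0.0009449 S → |Z| = 1/|Y| = 1058 Ω, ∠Z = −∠Y = 82.27°

944.9 μS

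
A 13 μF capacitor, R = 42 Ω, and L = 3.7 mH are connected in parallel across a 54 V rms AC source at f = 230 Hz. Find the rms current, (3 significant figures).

ω = 2πf = 1445 rad/s
X_L = ωL = 5.35 Ω
X_C = 1/(ωC) = 53.2 Ω
Parallel: admittances add. Y = 1/R + 1/(jωL) + jωC
Y = (0.0238 − j0.168) S
|Y| = 0.170 S → |Z| = 1/|Y| = 5.89 Ω, ∠Z = −∠Y = 81.9°
I = V/|Z| = 54/5.89 = 9.18 A

9.18 A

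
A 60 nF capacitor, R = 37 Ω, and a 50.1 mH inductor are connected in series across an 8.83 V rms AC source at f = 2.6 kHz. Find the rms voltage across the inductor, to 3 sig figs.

35.2 V

ω = 2πf = 16340 rad/s
X_L = ωL = 818 Ω
X_C = 1/(ωC) = 1020 Ω
Net reactance X = X_L − X_C = -202 Ω
Z = 37.0 − j202 Ω
|Z| = √(37.0² + 202²) = 205 Ω
I = V/|Z| = 43.0 mA
V_L = I·|Z_L| = 0.0430 × 818 = 35.2 V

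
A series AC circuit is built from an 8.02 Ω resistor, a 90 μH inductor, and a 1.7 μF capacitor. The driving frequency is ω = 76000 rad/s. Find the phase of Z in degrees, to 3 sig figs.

-6.40°

X_L = ωL = 6.84 Ω
X_C = 1/(ωC) = 7.74 Ω
Net reactance X = X_L − X_C = -0.900 Ω
Z = 8.02 − j0.900 Ω
|Z| = √(8.02² + 0.900²) = 8.07 Ω
∠Z = arctan(-0.900/8.02) = -6.40°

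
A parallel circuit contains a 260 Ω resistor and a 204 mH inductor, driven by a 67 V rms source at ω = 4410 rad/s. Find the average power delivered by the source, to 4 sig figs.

17.27 W

X_L = ωL = 899.6 Ω
Parallel: admittances add. Y = 1/R + 1/(jωL)
Y = (0.003846 − j0.001112) S
|Y| = 0.004004 S → |Z| = 1/|Y| = 249.8 Ω, ∠Z = −∠Y = 16.12°
I = V/|Z| = 268.2 mA
P = VI cos φ = 67 × 0.2682 × cos(16.12°) = 17.27 W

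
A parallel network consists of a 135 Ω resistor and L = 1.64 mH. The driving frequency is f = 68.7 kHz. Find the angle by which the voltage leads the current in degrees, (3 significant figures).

ω = 2πf = 431700 rad/s
X_L = ωL = 708 Ω
Parallel: admittances add. Y = 1/R + 1/(jωL)
Y = (0.00741 − j0.00141) S
|Y| = 0.00754 S → |Z| = 1/|Y| = 133 Ω, ∠Z = −∠Y = 10.8°

10.8°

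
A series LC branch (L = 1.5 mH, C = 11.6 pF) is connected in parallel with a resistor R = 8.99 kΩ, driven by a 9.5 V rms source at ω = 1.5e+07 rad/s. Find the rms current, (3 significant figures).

1.20 mA

X_L = ωL = 22500 Ω
X_C = 1/(ωC) = 5750 Ω
Branch 1: Z₁ = R = 8990 Ω
Branch 2 (series LC): Z₂ = j(X_L − X_C) = j16800 Ω
Parallel: Z = Z₁Z₂/(Z₁+Z₂), |Z| = 7920 Ω, ∠Z = 28.2°
I = V/|Z| = 9.5/7920 = 1.20 mA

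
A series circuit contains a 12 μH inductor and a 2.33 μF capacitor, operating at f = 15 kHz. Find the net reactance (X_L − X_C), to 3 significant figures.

-3.42 Ω

ω = 2πf = 94250 rad/s
X_L = ωL = 1.13 Ω
X_C = 1/(ωC) = 4.55 Ω
X = 1.13 − 4.55 = -3.42 Ω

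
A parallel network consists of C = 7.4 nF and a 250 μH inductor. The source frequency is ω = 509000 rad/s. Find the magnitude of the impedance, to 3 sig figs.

244 Ω

X_L = ωL = 127 Ω
X_C = 1/(ωC) = 265 Ω
Parallel: admittances add. Y = 1/(jωL) + jωC
Y = (0 − j0.00409) S
|Y| = 0.00409 S → |Z| = 1/|Y| = 244 Ω, ∠Z = −∠Y = 90.0°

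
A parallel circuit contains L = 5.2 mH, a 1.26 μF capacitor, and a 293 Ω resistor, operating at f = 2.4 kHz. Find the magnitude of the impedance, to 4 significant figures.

ω = 2πf = 15080 rad/s
X_L = ωL = 78.41 Ω
X_C = 1/(ωC) = 52.63 Ω
Parallel: admittances add. Y = 1/R + 1/(jωL) + jωC
Y = (0.003413 + j0.006248) S
|Y| = 0.007119 S → |Z| = 1/|Y| = 140.5 Ω, ∠Z = −∠Y = -61.35°

140.5 Ω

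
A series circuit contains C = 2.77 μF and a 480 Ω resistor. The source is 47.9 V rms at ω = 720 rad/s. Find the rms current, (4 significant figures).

X_C = 1/(ωC) = 501.4 Ω
Z = 480.0 − j501.4 Ω
|Z| = √(480.0² + 501.4²) = 694.1 Ω
I = V/|Z| = 47.9/694.1 = 69.01 mA

69.01 mA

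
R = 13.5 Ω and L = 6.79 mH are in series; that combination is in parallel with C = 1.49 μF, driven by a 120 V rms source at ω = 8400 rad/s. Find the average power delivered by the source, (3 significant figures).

56.6 W

X_L = ωL = 57.0 Ω
X_C = 1/(ωC) = 79.9 Ω
Branch 1 (R+jX_L): Z₁ = 13.5 + j57.0 Ω, |Z₁| = 58.6 Ω
Branch 2 (−jX_C): Z₂ = −j79.9 Ω
Parallel: Z = Z₁Z₂/(Z₁+Z₂), |Z| = 176 Ω, ∠Z = 46.1°
I = V/|Z| = 680 mA
P = VI cos φ = 120 × 0.680 × cos(46.1°) = 56.6 W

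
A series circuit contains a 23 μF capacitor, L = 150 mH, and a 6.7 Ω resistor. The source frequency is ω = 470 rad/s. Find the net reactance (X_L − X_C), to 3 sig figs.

-22.0 Ω

X_L = ωL = 70.5 Ω
X_C = 1/(ωC) = 92.5 Ω
X = 70.5 − 92.5 = -22.0 Ω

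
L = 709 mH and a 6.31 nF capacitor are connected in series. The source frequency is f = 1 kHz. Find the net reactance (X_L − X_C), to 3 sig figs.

-20800 Ω

ω = 2πf = 6283 rad/s
X_L = ωL = 4450 Ω
X_C = 1/(ωC) = 25200 Ω
X = 4450 − 25200 = -20800 Ω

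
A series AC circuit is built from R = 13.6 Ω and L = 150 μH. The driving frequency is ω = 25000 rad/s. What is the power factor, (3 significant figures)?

X_L = ωL = 3.75 Ω
Z = 13.6 + j3.75 Ω
|Z| = √(13.6² + 3.75²) = 14.1 Ω
∠Z = arctan(3.75/13.6) = 15.4°
cos φ = cos(15.4°) = 0.964

0.964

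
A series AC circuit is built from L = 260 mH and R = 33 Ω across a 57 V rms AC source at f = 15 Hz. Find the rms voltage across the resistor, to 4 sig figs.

ω = 2πf = 94.25 rad/s
X_L = ωL = 24.50 Ω
Z = 33.00 + j24.50 Ω
|Z| = √(33.00² + 24.50²) = 41.10 Ω
I = V/|Z| = 1.387 A
V_R = I·|Z_R| = 1.387 × 33.00 = 45.76 V

45.76 V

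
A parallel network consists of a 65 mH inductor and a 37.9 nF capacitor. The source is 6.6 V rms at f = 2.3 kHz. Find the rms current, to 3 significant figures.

ω = 2πf = 14450 rad/s
X_L = ωL = 939 Ω
X_C = 1/(ωC) = 1830 Ω
Parallel: admittances add. Y = 1/(jωL) + jωC
Y = (0 − j0.000517) S
|Y| = 0.000517 S → |Z| = 1/|Y| = 1930 Ω, ∠Z = −∠Y = 90.0°
I = V/|Z| = 6.6/1930 = 3.41 mA

3.41 mA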